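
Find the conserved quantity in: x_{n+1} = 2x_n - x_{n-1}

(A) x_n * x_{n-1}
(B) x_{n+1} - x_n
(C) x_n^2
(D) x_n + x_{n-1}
B

For the recurrence x_{n+1} = 2x_n - x_{n-1}:

If x_{n+1} = 2x_n - x_{n-1}, then:
x_{n+1} - x_n = x_n - x_{n-1}
The first difference is constant throughout the sequence.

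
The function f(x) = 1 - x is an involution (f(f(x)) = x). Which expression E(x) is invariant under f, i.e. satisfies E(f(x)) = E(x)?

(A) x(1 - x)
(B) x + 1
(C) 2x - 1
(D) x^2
A

Replace x by f(x) = 1 - x in each option and simplify. As a quick numerical cross-check, also compare E(4) with E(f(4)) = E(-3).

(A) x(1 - x)  ->  (1 - x)(1 - (1 - x)), which simplifies back to x(1 - x); check: E(4) = -12, E(-3) = -12.   [invariant]
(B) x + 1  ->  (1 - x) + 1 = 2 - x; check: E(4) = 5 but E(-3) = -2.   [not invariant]
(C) 2x - 1  ->  2(1 - x) - 1 = 1 - 2x; check: E(4) = 7 but E(-3) = -7.   [not invariant]
(D) x^2  ->  (1 - x)^2 = (x - 1)^2; check: E(4) = 16 but E(-3) = 9.   [not invariant]

Only (A) is unchanged. E is symmetric under swapping x with f(x) = 1 - x, which is exactly what an involution does.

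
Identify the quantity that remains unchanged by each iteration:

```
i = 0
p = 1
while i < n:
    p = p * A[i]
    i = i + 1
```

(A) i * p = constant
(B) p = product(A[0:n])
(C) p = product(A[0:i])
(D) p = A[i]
C

A loop invariant must hold before the first iteration and be re-established by every execution of the body.

(C) p = product(A[0:i]): Initially i = 0 and p = 1 = product of the empty slice A[0:0]. If p = product(A[0:i]) holds at the top of an iteration, the body sets p to product(A[0:i]) * A[i] = product(A[0:i+1]) and then i to i+1, so the property is restored. At exit i = n, giving p = product(A[0:n]).

The other options fail:
(A) i * p = constant: initially i * p = 0, but after one iteration it is 1 * A[0], which is nonzero in general.
(B) p = product(A[0:n]): false before the loop (p = 1, not the full product) -- it only becomes true at exit.
(D) p = A[i]: after the first iteration p = A[0] but i = 1; in general p is a product of several elements, not a single one.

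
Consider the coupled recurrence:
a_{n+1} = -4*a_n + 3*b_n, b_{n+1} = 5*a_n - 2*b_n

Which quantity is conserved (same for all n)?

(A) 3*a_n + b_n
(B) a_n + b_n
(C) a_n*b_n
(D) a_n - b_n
B

Replace a_n by a_{n+1} = -4*a_n + 3*b_n and b_n by b_{n+1} = 5*a_n - 2*b_n in each option and simplify:
(A) 3*a_n + b_n  ->  3*(-4*a_n + 3*b_n) + (5*a_n - 2*b_n) = -7*a_n + 7*b_n   [not conserved]
(B) a_n + b_n  ->  (-4*a_n + 3*b_n) + (5*a_n - 2*b_n) = a_n + b_n   [conserved]
(C) a_n*b_n  ->  (-4*a_n + 3*b_n)*(5*a_n - 2*b_n) = -20*a_n^2 + 23*a_n*b_n - 6*b_n^2   [not conserved]
(D) a_n - b_n  ->  (-4*a_n + 3*b_n) - (5*a_n - 2*b_n) = -9*a_n + 5*b_n   [not conserved]

Only (B) a_n + b_n returns to itself after one step, so it is the conserved quantity.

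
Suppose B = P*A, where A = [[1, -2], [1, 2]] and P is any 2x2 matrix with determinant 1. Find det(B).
4

By the multiplicative property of determinants, det(B) = det(P*A) = det(P) * det(A) = det(A),
so the determinant is invariant under multiplication by any determinant-1 matrix; we just need det(A).

det(A) = (1)(2) - (-2)(1) = 2 - (-2) = 4

Therefore det(B) = 1 * 4 = 4.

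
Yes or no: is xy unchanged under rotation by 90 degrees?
No

Applying rotation by 90 degrees: x' = x*cos(90 degrees) - y*sin(90 degrees) = -y, y' = x*sin(90 degrees) + y*cos(90 degrees) = x

Substituting into xy:
(-y)(x)
= -xy

This differs from the original expression xy, so it is NOT invariant.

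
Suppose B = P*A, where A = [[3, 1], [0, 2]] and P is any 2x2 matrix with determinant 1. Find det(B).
6

By the multiplicative property of determinants, det(B) = det(P*A) = det(P) * det(A) = det(A),
so the determinant is invariant under multiplication by any determinant-1 matrix; we just need det(A).

det(A) = (3)(2) - (1)(0) = 6 - 0 = 6

Therefore det(B) = 1 * 6 = 6.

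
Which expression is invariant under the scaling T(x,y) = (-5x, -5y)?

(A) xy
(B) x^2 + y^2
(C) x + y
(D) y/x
D

Under the uniform scaling T(x,y) = (-5x, -5y):
Substitute the transformed coordinates into each option and compare with the original:
(A) xy  ->  (-5x)(-5y) = 25xy   [differs from xy: not invariant]
(B) x^2 + y^2  ->  (-5x)^2 + (-5y)^2 = 25x^2 + 25y^2   [differs from x^2 + y^2: not invariant]
(C) x + y  ->  (-5x) + (-5y) = -5x - 5y   [differs from x + y: not invariant]
(D) y/x  ->  (-5y)/(-5x) = y/x   [equals y/x: invariant]

Only option (D), y/x, is unchanged by the transformation.
The common factor -5 cancels in a ratio of coordinates, while sums, products and sums of squares pick up factors of -5 or 25.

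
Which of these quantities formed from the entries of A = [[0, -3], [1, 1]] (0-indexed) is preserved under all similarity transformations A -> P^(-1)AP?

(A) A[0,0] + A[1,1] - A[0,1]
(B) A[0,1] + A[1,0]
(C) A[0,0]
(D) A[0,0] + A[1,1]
D

A[0,0] + A[1,1] is the trace of A. By the cyclic property of the trace, tr(P^(-1)AP) = tr(APP^(-1)) = tr(A), so it is the same for every matrix similar to A.

The other combinations are not similarity invariants. For example, take P = [[1, 2], [0, 1]] (det P = 1), so P^(-1) = [[1, -2], [0, 1]] and
B = P^(-1)AP = [[-2, -9], [1, 3]].
Evaluating each option on A and on B:
(A) A[0,0] + A[1,1] - A[0,1]: 4 for A, 10 for B -> changes
(B) A[0,1] + A[1,0]: -2 for A, -8 for B -> changes
(C) A[0,0]: 0 for A, -2 for B -> changes
(D) A[0,0] + A[1,1]: 1 for A, 1 for B -> unchanged

Only (D) A[0,0] + A[1,1] = 1 survives (and it does so for every P, not just this one), so it is the invariant.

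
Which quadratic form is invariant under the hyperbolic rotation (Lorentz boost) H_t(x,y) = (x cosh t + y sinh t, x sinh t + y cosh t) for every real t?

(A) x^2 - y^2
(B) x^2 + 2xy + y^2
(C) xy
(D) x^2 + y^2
A

Write x' = x cosh t + y sinh t, y' = x sinh t + y cosh t and substitute into each option:
(A) x^2 - y^2: (x cosh t + y sinh t)^2 - (x sinh t + y cosh t)^2 = x^2(cosh^2 t - sinh^2 t) + 2xy(cosh t sinh t - sinh t cosh t) + y^2(sinh^2 t - cosh^2 t) = x^2 - y^2   [invariant, using cosh^2 t - sinh^2 t = 1]
(B) x^2 + 2xy + y^2: (x' + y')^2 with x' + y' = (x + y)(cosh t + sinh t) = (x + y)e^t, so it becomes (x + y)^2 e^(2t)   [not invariant for t != 0]
(C) xy: (x cosh t + y sinh t)(x sinh t + y cosh t) = xy(cosh^2 t + sinh^2 t) + (x^2 + y^2) sinh t cosh t = xy cosh 2t + (x^2 + y^2)(sinh 2t)/2   [not invariant for t != 0]
(D) x^2 + y^2: (x cosh t + y sinh t)^2 + (x sinh t + y cosh t)^2 = (x^2 + y^2)(cosh^2 t + sinh^2 t) + 4xy sinh t cosh t = (x^2 + y^2) cosh 2t + 2xy sinh 2t   [not invariant for t != 0]

Only (A) x^2 - y^2 is unchanged; it is the Minkowski form preserved by Lorentz boosts, just as x^2 + y^2 is preserved by ordinary rotations.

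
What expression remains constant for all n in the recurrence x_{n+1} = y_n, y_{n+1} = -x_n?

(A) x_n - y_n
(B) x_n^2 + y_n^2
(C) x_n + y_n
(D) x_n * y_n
B

For the recurrence x_{n+1} = y_n, y_{n+1} = -x_n:

x_{n+1}^2 + y_{n+1}^2 = y_n^2 + (-x_n)^2 = x_n^2 + y_n^2
The sum of squares is conserved (like energy in a harmonic oscillator).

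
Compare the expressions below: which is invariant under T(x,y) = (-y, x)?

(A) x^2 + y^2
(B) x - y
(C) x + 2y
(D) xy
A

An expression E(x,y) is invariant under T if E(T(x,y)) = E(x,y). Here T(x,y) = (-y, x).
Substitute the transformed coordinates into each option and compare with the original:
(A) x^2 + y^2  ->  (-y)^2 + (x)^2 = x^2 + y^2   [equals x^2 + y^2: invariant]
(B) x - y  ->  (-y) - (x) = -x - y   [differs from x - y: not invariant]
(C) x + 2y  ->  (-y) + 2(x) = 2x - y   [differs from x + 2y: not invariant]
(D) xy  ->  (-y)(x) = -xy   [differs from xy: not invariant]

Only option (A), x^2 + y^2, is unchanged by the transformation.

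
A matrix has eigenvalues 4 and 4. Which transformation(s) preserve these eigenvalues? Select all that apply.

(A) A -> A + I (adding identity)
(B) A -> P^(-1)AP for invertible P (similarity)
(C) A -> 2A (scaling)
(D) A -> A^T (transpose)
B and D

Eigenvalues are preserved by:
1. Similarity transformations: A -> P^(-1)AP (same characteristic polynomial)
2. Transpose: A^T has the same eigenvalues as A

Eigenvalues are NOT preserved by:
- Adding identity: eigenvalues become 4+1, 4+1
- Scaling: eigenvalues become 8, 8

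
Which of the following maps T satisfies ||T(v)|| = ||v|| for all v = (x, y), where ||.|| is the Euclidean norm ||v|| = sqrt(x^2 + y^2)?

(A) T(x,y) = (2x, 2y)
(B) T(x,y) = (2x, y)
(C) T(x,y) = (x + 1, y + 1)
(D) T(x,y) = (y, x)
D

A transformation preserves a norm if ||T(v)|| = ||v|| for every v; a single vector where the norm changes rules an option out.

(A) T(x,y) = (2x, 2y): v = (1, 0) has norm sqrt((1)^2 + (0)^2) = 1, but T(v) = (2, 0) has norm 2 -- not preserved.
(B) T(x,y) = (2x, y): v = (1, 0) has norm sqrt((1)^2 + (0)^2) = 1, but T(v) = (2, 0) has norm 2 -- not preserved.
(C) T(x,y) = (x + 1, y + 1): v = (1, 0) has norm sqrt((1)^2 + (0)^2) = 1, but T(v) = (2, 1) has norm sqrt(5) -- not preserved.
(D) T(x,y) = (y, x): preserves the norm -- it is an orthogonal map (a rotation/reflection), and (y)^2 + (x)^2 simplifies to x^2 + y^2.

Therefore the answer is (D).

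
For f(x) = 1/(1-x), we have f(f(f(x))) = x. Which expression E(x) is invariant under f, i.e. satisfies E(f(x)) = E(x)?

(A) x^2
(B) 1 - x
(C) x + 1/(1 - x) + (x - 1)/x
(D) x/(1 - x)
C

Replace x by f(x) = 1/(1 - x) in each option and simplify. As a quick numerical cross-check, also compare E(3) with E(f(3)) = E(-1/2).

(A) x^2  ->  (1/(1 - x))^2 = (x - 1)^(-2); check: E(3) = 9 but E(-1/2) = 1/4.   [not invariant]
(B) 1 - x  ->  1 - (1/(1 - x)) = x/(x - 1); check: E(3) = -2 but E(-1/2) = 3/2.   [not invariant]
(C) x + 1/(1 - x) + (x - 1)/x  ->  (1/(1 - x)) + 1/(1 - (1/(1 - x))) + ((1/(1 - x)) - 1)/(1/(1 - x)), which simplifies back to x + 1/(1 - x) + (x - 1)/x; check: E(3) = 19/6, E(-1/2) = 19/6.   [invariant]
(D) x/(1 - x)  ->  (1/(1 - x))/(1 - (1/(1 - x))) = -1/x; check: E(3) = -3/2 but E(-1/2) = -1/3.   [not invariant]

Only (C) is unchanged. Indeed f(f(x)) = 1/(1 - 1/(1-x)) = (1-x)/(-x) = (x-1)/x, so E(x) = x + f(x) + f(f(x)) is the sum over the whole 3-cycle; applying f just permutes the three terms cyclically (x -> f(x) -> f(f(x)) -> x), leaving the sum unchanged.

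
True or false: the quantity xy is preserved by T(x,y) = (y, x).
True

Substitute T(x,y) = (y, x) into the expression and compare with the original.

Original: xy
After applying T: (y)(x) = xy

This is identical to the original xy, so the expression is invariant.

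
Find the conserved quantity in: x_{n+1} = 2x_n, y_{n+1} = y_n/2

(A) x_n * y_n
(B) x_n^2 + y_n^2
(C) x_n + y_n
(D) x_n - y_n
A

For the recurrence x_{n+1} = 2x_n, y_{n+1} = y_n/2:

x_{n+1} * y_{n+1} = (2x_n) * (y_n/2) = x_n * y_n
The product is conserved.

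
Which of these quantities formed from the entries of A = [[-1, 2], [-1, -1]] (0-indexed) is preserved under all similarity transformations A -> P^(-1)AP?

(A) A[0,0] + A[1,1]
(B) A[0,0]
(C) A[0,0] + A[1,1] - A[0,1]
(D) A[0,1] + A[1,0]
A

A[0,0] + A[1,1] is the trace of A. By the cyclic property of the trace, tr(P^(-1)AP) = tr(APP^(-1)) = tr(A), so it is the same for every matrix similar to A.

The other combinations are not similarity invariants. For example, take P = [[2, 1], [1, 1]] (det P = 1), so P^(-1) = [[1, -1], [-1, 2]] and
B = P^(-1)AP = [[3, 3], [-6, -5]].
Evaluating each option on A and on B:
(A) A[0,0] + A[1,1]: -2 for A, -2 for B -> unchanged
(B) A[0,0]: -1 for A, 3 for B -> changes
(C) A[0,0] + A[1,1] - A[0,1]: -4 for A, -5 for B -> changes
(D) A[0,1] + A[1,0]: 1 for A, -3 for B -> changes

Only (A) A[0,0] + A[1,1] = -2 survives (and it does so for every P, not just this one), so it is the invariant.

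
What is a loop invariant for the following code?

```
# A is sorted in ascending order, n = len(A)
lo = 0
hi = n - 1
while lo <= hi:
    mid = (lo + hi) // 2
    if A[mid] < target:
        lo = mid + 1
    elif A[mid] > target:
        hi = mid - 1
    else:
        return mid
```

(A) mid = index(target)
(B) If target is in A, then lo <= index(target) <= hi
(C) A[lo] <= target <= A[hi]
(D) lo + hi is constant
B

A loop invariant must hold before the first iteration and be re-established by every execution of the body.

(B) If target is in A, then lo <= index(target) <= hi: Before the loop [lo, hi] = [0, n-1] covers every index. When A[mid] < target, sortedness puts target strictly to the right of mid, so setting lo = mid + 1 keeps index(target) in [lo, hi]; symmetrically for hi = mid - 1. Hence 'if target is in A then lo <= index(target) <= hi' holds after every iteration, and when lo > hi it proves target is absent.

The other options fail:
(A) mid = index(target): mid is just the current probe; it equals index(target) only on the iteration that returns.
(C) A[lo] <= target <= A[hi]: fails when target is not in A (e.g. target < A[0] already violates it before the loop), so it is not maintained in general.
(D) lo + hi is constant: each iteration moves exactly one of lo, hi, so lo + hi changes (e.g. 0 + (n-1) becomes (mid+1) + (n-1)).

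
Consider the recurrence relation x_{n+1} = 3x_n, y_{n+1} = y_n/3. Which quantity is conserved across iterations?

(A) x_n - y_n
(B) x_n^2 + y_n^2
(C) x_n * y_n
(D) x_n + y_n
C

For the recurrence x_{n+1} = 3x_n, y_{n+1} = y_n/3:

x_{n+1} * y_{n+1} = (3x_n) * (y_n/3) = x_n * y_n
The product is conserved.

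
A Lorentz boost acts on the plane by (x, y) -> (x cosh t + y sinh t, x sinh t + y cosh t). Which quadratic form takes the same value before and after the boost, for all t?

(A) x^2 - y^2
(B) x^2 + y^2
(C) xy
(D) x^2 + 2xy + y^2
A

Write x' = x cosh t + y sinh t, y' = x sinh t + y cosh t and substitute into each option:
(A) x^2 - y^2: (x cosh t + y sinh t)^2 - (x sinh t + y cosh t)^2 = x^2(cosh^2 t - sinh^2 t) + 2xy(cosh t sinh t - sinh t cosh t) + y^2(sinh^2 t - cosh^2 t) = x^2 - y^2   [invariant, using cosh^2 t - sinh^2 t = 1]
(B) x^2 + y^2: (x cosh t + y sinh t)^2 + (x sinh t + y cosh t)^2 = (x^2 + y^2)(cosh^2 t + sinh^2 t) + 4xy sinh t cosh t = (x^2 + y^2) cosh 2t + 2xy sinh 2t   [not invariant for t != 0]
(C) xy: (x cosh t + y sinh t)(x sinh t + y cosh t) = xy(cosh^2 t + sinh^2 t) + (x^2 + y^2) sinh t cosh t = xy cosh 2t + (x^2 + y^2)(sinh 2t)/2   [not invariant for t != 0]
(D) x^2 + 2xy + y^2: (x' + y')^2 with x' + y' = (x + y)(cosh t + sinh t) = (x + y)e^t, so it becomes (x + y)^2 e^(2t)   [not invariant for t != 0]

Only (A) x^2 - y^2 is unchanged; it is the Minkowski form preserved by Lorentz boosts, just as x^2 + y^2 is preserved by ordinary rotations.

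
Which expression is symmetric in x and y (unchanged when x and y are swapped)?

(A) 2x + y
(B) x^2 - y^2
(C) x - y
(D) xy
D

A symmetric expression is unchanged when the variables are permuted; here the transformation to test is the swap (x, y) -> (y, x).
Substitute the transformed coordinates into each option and compare with the original:
(A) 2x + y  ->  2(y) + (x) = x + 2y   [differs from 2x + y: not invariant]
(B) x^2 - y^2  ->  (y)^2 - (x)^2 = -x^2 + y^2   [differs from x^2 - y^2: not invariant]
(C) x - y  ->  (y) - (x) = -x + y   [differs from x - y: not invariant]
(D) xy  ->  (y)(x) = xy   [equals xy: invariant]

Only option (D), xy, is unchanged by the transformation.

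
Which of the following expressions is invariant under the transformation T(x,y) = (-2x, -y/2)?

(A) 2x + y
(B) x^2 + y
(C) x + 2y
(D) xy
D

An expression E(x,y) is invariant under T if E(T(x,y)) = E(x,y). Here T(x,y) = (-2x, -y/2).
Substitute the transformed coordinates into each option and compare with the original:
(A) 2x + y  ->  2(-2x) + (-y/2) = -4x - y/2   [differs from 2x + y: not invariant]
(B) x^2 + y  ->  (-2x)^2 + (-y/2) = 4x^2 - y/2   [differs from x^2 + y: not invariant]
(C) x + 2y  ->  (-2x) + 2(-y/2) = -2x - y   [differs from x + 2y: not invariant]
(D) xy  ->  (-2x)(-y/2) = xy   [equals xy: invariant]

Only option (D), xy, is unchanged by the transformation.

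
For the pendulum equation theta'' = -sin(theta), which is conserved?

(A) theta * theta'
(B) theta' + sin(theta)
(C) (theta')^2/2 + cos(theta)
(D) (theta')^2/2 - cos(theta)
D

A first integral I satisfies dI/dt = 0 along every solution. Differentiate each option and use the equation of motion:
(A) d/dt[theta * theta'] = (theta')^2 + theta theta'' = (theta')^2 - theta sin(theta), not identically 0
(B) d/dt[theta' + sin(theta)] = theta'' + cos(theta) theta' = -sin(theta) + theta' cos(theta), not identically 0
(C) d/dt[(theta')^2/2 + cos(theta)] = theta' theta'' - sin(theta) theta' = -2 theta' sin(theta), not identically 0
(D) d/dt[(theta')^2/2 - cos(theta)] = theta' theta'' + sin(theta) theta' = theta'(-sin(theta)) + theta' sin(theta) = 0

Only (D) has zero time-derivative. This is the total energy: kinetic (theta')^2/2 plus potential -cos(theta).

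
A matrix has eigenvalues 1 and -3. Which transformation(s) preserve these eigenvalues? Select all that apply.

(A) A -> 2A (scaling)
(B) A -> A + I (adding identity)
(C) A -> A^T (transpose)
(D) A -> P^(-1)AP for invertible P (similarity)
C and D

Eigenvalues are preserved by:
1. Similarity transformations: A -> P^(-1)AP (same characteristic polynomial)
2. Transpose: A^T has the same eigenvalues as A

Eigenvalues are NOT preserved by:
- Adding identity: eigenvalues become 1+1, -3+1
- Scaling: eigenvalues become 2, -6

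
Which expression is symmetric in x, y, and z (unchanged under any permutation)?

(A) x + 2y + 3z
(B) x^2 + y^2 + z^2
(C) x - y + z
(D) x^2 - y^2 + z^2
B

A symmetric expression is unchanged when the variables are permuted; here the transformation to test is the swap (x, y) -> (y, x).
A symmetric expression must survive every permutation; the single swap x <-> y already eliminates the distractors, and the keyed expression is also unchanged by x <-> z and y <-> z (each variable enters it in exactly the same way).
Substitute the transformed coordinates into each option and compare with the original:
(A) x + 2y + 3z  ->  (y) + 2(x) + 3z = 2x + y + 3z   [differs from x + 2y + 3z: not invariant]
(B) x^2 + y^2 + z^2  ->  (y)^2 + (x)^2 + z^2 = x^2 + y^2 + z^2   [equals x^2 + y^2 + z^2: invariant]
(C) x - y + z  ->  (y) - (x) + z = -x + y + z   [differs from x - y + z: not invariant]
(D) x^2 - y^2 + z^2  ->  (y)^2 - (x)^2 + z^2 = -x^2 + y^2 + z^2   [differs from x^2 - y^2 + z^2: not invariant]

Only option (B), x^2 + y^2 + z^2, is unchanged by the transformation.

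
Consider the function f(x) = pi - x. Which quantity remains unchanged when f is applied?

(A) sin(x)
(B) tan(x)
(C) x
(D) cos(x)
A

For f(x) = pi - x:
sin(pi - x) = sin(x), so sine is invariant under this transformation.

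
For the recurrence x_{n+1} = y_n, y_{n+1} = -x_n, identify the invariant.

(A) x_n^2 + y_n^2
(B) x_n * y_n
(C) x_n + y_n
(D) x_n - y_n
A

For the recurrence x_{n+1} = y_n, y_{n+1} = -x_n:

x_{n+1}^2 + y_{n+1}^2 = y_n^2 + (-x_n)^2 = x_n^2 + y_n^2
The sum of squares is conserved (like energy in a harmonic oscillator).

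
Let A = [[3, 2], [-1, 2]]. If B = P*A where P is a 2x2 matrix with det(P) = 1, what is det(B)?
8

By the multiplicative property of determinants, det(B) = det(P*A) = det(P) * det(A) = det(A),
so the determinant is invariant under multiplication by any determinant-1 matrix; we just need det(A).

det(A) = (3)(2) - (2)(-1) = 6 - (-2) = 8

Therefore det(B) = 1 * 8 = 8.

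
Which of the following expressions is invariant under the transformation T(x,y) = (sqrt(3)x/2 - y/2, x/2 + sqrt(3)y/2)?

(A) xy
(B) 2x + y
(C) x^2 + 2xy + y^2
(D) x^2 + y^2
D

An expression E(x,y) is invariant under T if E(T(x,y)) = E(x,y). Here T(x,y) = (sqrt(3)x/2 - y/2, x/2 + sqrt(3)y/2).
Substitute the transformed coordinates into each option and compare with the original:
(A) xy  ->  (sqrt(3)x/2 - y/2)(x/2 + sqrt(3)y/2) = sqrt(3)x^2/4 + xy/2 - sqrt(3)y^2/4   [differs from xy: not invariant]
(B) 2x + y  ->  2(sqrt(3)x/2 - y/2) + (x/2 + sqrt(3)y/2) = x/2 + sqrt(3)x - y + sqrt(3)y/2   [differs from 2x + y: not invariant]
(C) x^2 + 2xy + y^2  ->  (sqrt(3)x/2 - y/2)^2 + 2(sqrt(3)x/2 - y/2)(x/2 + sqrt(3)y/2) + (x/2 + sqrt(3)y/2)^2 = sqrt(3)x^2/2 + x^2 + xy - sqrt(3)y^2/2 + y^2   [differs from x^2 + 2xy + y^2: not invariant]
(D) x^2 + y^2  ->  (sqrt(3)x/2 - y/2)^2 + (x/2 + sqrt(3)y/2)^2 = x^2 + y^2   [equals x^2 + y^2: invariant]

Only option (D), x^2 + y^2, is unchanged by the transformation.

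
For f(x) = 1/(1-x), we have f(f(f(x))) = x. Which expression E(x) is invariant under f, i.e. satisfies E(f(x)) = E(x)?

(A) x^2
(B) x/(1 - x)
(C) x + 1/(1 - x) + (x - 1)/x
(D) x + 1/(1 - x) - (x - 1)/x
C

Replace x by f(x) = 1/(1 - x) in each option and simplify. As a quick numerical cross-check, also compare E(5) with E(f(5)) = E(-1/4).

(A) x^2  ->  (1/(1 - x))^2 = (x - 1)^(-2); check: E(5) = 25 but E(-1/4) = 1/16.   [not invariant]
(B) x/(1 - x)  ->  (1/(1 - x))/(1 - (1/(1 - x))) = -1/x; check: E(5) = -5/4 but E(-1/4) = -1/5.   [not invariant]
(C) x + 1/(1 - x) + (x - 1)/x  ->  (1/(1 - x)) + 1/(1 - (1/(1 - x))) + ((1/(1 - x)) - 1)/(1/(1 - x)), which simplifies back to x + 1/(1 - x) + (x - 1)/x; check: E(5) = 111/20, E(-1/4) = 111/20.   [invariant]
(D) x + 1/(1 - x) - (x - 1)/x  ->  (1/(1 - x)) + 1/(1 - (1/(1 - x))) - ((1/(1 - x)) - 1)/(1/(1 - x)) = (x^2(1 - x) - x + (x - 1)^2)/(x(x - 1)); check: E(5) = 79/20 but E(-1/4) = -89/20.   [not invariant]

Only (C) is unchanged. Indeed f(f(x)) = 1/(1 - 1/(1-x)) = (1-x)/(-x) = (x-1)/x, so E(x) = x + f(x) + f(f(x)) is the sum over the whole 3-cycle; applying f just permutes the three terms cyclically (x -> f(x) -> f(f(x)) -> x), leaving the sum unchanged.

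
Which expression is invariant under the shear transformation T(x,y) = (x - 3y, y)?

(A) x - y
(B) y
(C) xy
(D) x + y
B

Under the shear T(x,y) = (x - 3y, y):
Substitute the transformed coordinates into each option and compare with the original:
(A) x - y  ->  (x - 3y) - (y) = x - 4y   [differs from x - y: not invariant]
(B) y  ->  (y) = y   [equals y: invariant]
(C) xy  ->  (x - 3y)(y) = xy - 3y^2   [differs from xy: not invariant]
(D) x + y  ->  (x - 3y) + (y) = x - 2y   [differs from x + y: not invariant]

Only option (B), y, is unchanged by the transformation.
A horizontal shear moves points parallel to the x-axis, so the y-coordinate (and any function of y alone) is unchanged.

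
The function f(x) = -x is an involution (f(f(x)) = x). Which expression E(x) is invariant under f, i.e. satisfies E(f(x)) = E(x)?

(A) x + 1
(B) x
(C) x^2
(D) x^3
C

Replace x by f(x) = -x in each option and simplify. As a quick numerical cross-check, also compare E(4) with E(f(4)) = E(-4).

(A) x + 1  ->  (-x) + 1 = 1 - x; check: E(4) = 5 but E(-4) = -3.   [not invariant]
(B) x  ->  (-x) = -x; check: E(4) = 4 but E(-4) = -4.   [not invariant]
(C) x^2  ->  (-x)^2, which simplifies back to x^2; check: E(4) = 16, E(-4) = 16.   [invariant]
(D) x^3  ->  (-x)^3 = -x^3; check: E(4) = 64 but E(-4) = -64.   [not invariant]

Only (C) is unchanged. E is symmetric under swapping x with f(x) = -x, which is exactly what an involution does.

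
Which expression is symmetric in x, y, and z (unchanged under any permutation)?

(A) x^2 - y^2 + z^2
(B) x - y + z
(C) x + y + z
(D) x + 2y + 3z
C

A symmetric expression is unchanged when the variables are permuted; here the transformation to test is the swap (x, y) -> (y, x).
A symmetric expression must survive every permutation; the single swap x <-> y already eliminates the distractors, and the keyed expression is also unchanged by x <-> z and y <-> z (each variable enters it in exactly the same way).
Substitute the transformed coordinates into each option and compare with the original:
(A) x^2 - y^2 + z^2  ->  (y)^2 - (x)^2 + z^2 = -x^2 + y^2 + z^2   [differs from x^2 - y^2 + z^2: not invariant]
(B) x - y + z  ->  (y) - (x) + z = -x + y + z   [differs from x - y + z: not invariant]
(C) x + y + z  ->  (y) + (x) + z = x + y + z   [equals x + y + z: invariant]
(D) x + 2y + 3z  ->  (y) + 2(x) + 3z = 2x + y + 3z   [differs from x + 2y + 3z: not invariant]

Only option (C), x + y + z, is unchanged by the transformation.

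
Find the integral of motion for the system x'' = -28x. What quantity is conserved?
E = (x')^2 + 28x^2

Multiply the equation by x':
x' * x'' = -28x * x'
The left side is d/dt[(x')^2/2] and the right side is d/dt[-28x^2/2], so
d/dt[(x')^2/2 + 28x^2/2] = 0, i.e. (x')^2/2 + 28x^2/2 = constant.
Multiplying by 2, the integral of motion is E = (x')^2 + 28x^2.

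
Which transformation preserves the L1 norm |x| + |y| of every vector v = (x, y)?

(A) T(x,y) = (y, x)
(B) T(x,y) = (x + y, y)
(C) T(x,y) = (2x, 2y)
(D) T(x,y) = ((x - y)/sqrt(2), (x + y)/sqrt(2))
A

A transformation preserves a norm if ||T(v)|| = ||v|| for every v; a single vector where the norm changes rules an option out.

(A) T(x,y) = (y, x): preserves the norm -- it only permutes the coordinates and/or flips signs, which leaves |x| + |y| unchanged.
(B) T(x,y) = (x + y, y): v = (0, 1) has norm |0| + |1| = 1, but T(v) = (1, 1) has norm 2 -- not preserved.
(C) T(x,y) = (2x, 2y): v = (1, 0) has norm |1| + |0| = 1, but T(v) = (2, 0) has norm 2 -- not preserved.
(D) T(x,y) = ((x - y)/sqrt(2), (x + y)/sqrt(2)): v = (1, 0) has norm |1| + |0| = 1, but T(v) = (sqrt(2)/2, sqrt(2)/2) has norm sqrt(2) -- not preserved.

Therefore the answer is (A).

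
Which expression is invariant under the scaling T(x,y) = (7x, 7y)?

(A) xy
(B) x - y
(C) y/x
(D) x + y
C

Under the uniform scaling T(x,y) = (7x, 7y):
Substitute the transformed coordinates into each option and compare with the original:
(A) xy  ->  (7x)(7y) = 49xy   [differs from xy: not invariant]
(B) x - y  ->  (7x) - (7y) = 7x - 7y   [differs from x - y: not invariant]
(C) y/x  ->  (7y)/(7x) = y/x   [equals y/x: invariant]
(D) x + y  ->  (7x) + (7y) = 7x + 7y   [differs from x + y: not invariant]

Only option (C), y/x, is unchanged by the transformation.
The common factor 7 cancels in a ratio of coordinates, while sums, products and sums of squares pick up factors of 7 or 49.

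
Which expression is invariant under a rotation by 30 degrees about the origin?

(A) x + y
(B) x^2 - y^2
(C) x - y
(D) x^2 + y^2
D

A rotation by 30 degrees sends (x, y) to (sqrt(3)x/2 - y/2, x/2 + sqrt(3)y/2).
Substitute the transformed coordinates into each option and compare with the original:
(A) x + y  ->  (sqrt(3)x/2 - y/2) + (x/2 + sqrt(3)y/2) = x/2 + sqrt(3)x/2 - y/2 + sqrt(3)y/2   [differs from x + y: not invariant]
(B) x^2 - y^2  ->  (sqrt(3)x/2 - y/2)^2 - (x/2 + sqrt(3)y/2)^2 = x^2/2 - sqrt(3)xy - y^2/2   [differs from x^2 - y^2: not invariant]
(C) x - y  ->  (sqrt(3)x/2 - y/2) - (x/2 + sqrt(3)y/2) = -x/2 + sqrt(3)x/2 - sqrt(3)y/2 - y/2   [differs from x - y: not invariant]
(D) x^2 + y^2  ->  (sqrt(3)x/2 - y/2)^2 + (x/2 + sqrt(3)y/2)^2 = x^2 + y^2   [equals x^2 + y^2: invariant]

Only option (D), x^2 + y^2, is unchanged by the transformation.
Geometrically, x^2 + y^2 is the squared distance from the origin, which every rotation about the origin preserves.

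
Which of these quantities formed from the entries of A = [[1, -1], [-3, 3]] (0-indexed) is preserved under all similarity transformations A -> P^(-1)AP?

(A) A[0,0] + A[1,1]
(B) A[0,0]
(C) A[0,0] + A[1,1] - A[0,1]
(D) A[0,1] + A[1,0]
A

A[0,0] + A[1,1] is the trace of A. By the cyclic property of the trace, tr(P^(-1)AP) = tr(APP^(-1)) = tr(A), so it is the same for every matrix similar to A.

The other combinations are not similarity invariants. For example, take P = [[1, 2], [0, 1]] (det P = 1), so P^(-1) = [[1, -2], [0, 1]] and
B = P^(-1)AP = [[7, 7], [-3, -3]].
Evaluating each option on A and on B:
(A) A[0,0] + A[1,1]: 4 for A, 4 for B -> unchanged
(B) A[0,0]: 1 for A, 7 for B -> changes
(C) A[0,0] + A[1,1] - A[0,1]: 5 for A, -3 for B -> changes
(D) A[0,1] + A[1,0]: -4 for A, 4 for B -> changes

Only (A) A[0,0] + A[1,1] = 4 survives (and it does so for every P, not just this one), so it is the invariant.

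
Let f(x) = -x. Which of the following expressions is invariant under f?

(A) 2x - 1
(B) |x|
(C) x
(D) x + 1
B

For f(x) = -x:
Applying f replaces x by -x. Since |-x| = |x|, the absolute value is unchanged by f, whereas x -> -x, 2x - 1 -> -2x - 1 and x + 1 -> -x + 1 all change.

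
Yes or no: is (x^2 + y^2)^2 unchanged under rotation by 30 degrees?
Yes

Applying rotation by 30 degrees: x' = x*cos(30 degrees) - y*sin(30 degrees) = sqrt(3)x/2 - y/2, y' = x*sin(30 degrees) + y*cos(30 degrees) = x/2 + sqrt(3)y/2

Substituting into (x^2 + y^2)^2:
((sqrt(3)x/2 - y/2)^2 + (x/2 + sqrt(3)y/2)^2)^2
= x^4 + 2x^2y^2 + y^4 = (x^2 + y^2)^2

This equals the original expression (x^2 + y^2)^2, so it IS invariant.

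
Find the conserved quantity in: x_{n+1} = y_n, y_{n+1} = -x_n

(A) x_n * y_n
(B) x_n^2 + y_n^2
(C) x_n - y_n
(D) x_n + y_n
B

For the recurrence x_{n+1} = y_n, y_{n+1} = -x_n:

x_{n+1}^2 + y_{n+1}^2 = y_n^2 + (-x_n)^2 = x_n^2 + y_n^2
The sum of squares is conserved (like energy in a harmonic oscillator).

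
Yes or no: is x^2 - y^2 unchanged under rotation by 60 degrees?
No

Applying rotation by 60 degrees: x' = x*cos(60 degrees) - y*sin(60 degrees) = x/2 - sqrt(3)y/2, y' = x*sin(60 degrees) + y*cos(60 degrees) = sqrt(3)x/2 + y/2

Substituting into x^2 - y^2:
(x/2 - sqrt(3)y/2)^2 - (sqrt(3)x/2 + y/2)^2
= -x^2/2 - sqrt(3)xy + y^2/2

This differs from the original expression x^2 - y^2, so it is NOT invariant.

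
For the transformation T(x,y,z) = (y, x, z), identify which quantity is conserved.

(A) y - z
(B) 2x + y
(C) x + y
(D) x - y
C

Apply T(x,y,z) = (y, x, z) to each option, i.e. replace (x, y, z) by the transformed coordinates.
Substitute the transformed coordinates into each option and compare with the original:
(A) y - z  ->  (x) - (z) = x - z   [differs from y - z: not invariant]
(B) 2x + y  ->  2(y) + (x) = x + 2y   [differs from 2x + y: not invariant]
(C) x + y  ->  (y) + (x) = x + y   [equals x + y: invariant]
(D) x - y  ->  (y) - (x) = -x + y   [differs from x - y: not invariant]

Only option (C), x + y, is unchanged by the transformation.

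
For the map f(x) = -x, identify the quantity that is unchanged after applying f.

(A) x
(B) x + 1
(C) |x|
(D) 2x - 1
C

For f(x) = -x:
Applying f replaces x by -x. Since |-x| = |x|, the absolute value is unchanged by f, whereas x -> -x, 2x - 1 -> -2x - 1 and x + 1 -> -x + 1 all change.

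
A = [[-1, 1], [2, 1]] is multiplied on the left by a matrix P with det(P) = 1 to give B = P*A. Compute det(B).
-3

By the multiplicative property of determinants, det(B) = det(P*A) = det(P) * det(A) = det(A),
so the determinant is invariant under multiplication by any determinant-1 matrix; we just need det(A).

det(A) = (-1)(1) - (1)(2) = -1 - 2 = -3

Therefore det(B) = 1 * (-3) = -3.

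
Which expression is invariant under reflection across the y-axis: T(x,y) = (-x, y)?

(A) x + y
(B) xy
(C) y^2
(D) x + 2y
C

The map is reflection across the y-axis: T(x,y) = (-x, y).
Substitute the transformed coordinates into each option and compare with the original:
(A) x + y  ->  (-x) + (y) = -x + y   [differs from x + y: not invariant]
(B) xy  ->  (-x)(y) = -xy   [differs from xy: not invariant]
(C) y^2  ->  (y)^2 = y^2   [equals y^2: invariant]
(D) x + 2y  ->  (-x) + 2(y) = -x + 2y   [differs from x + 2y: not invariant]

Only option (C), y^2, is unchanged by the transformation.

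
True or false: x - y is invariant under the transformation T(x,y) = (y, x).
False

Substitute T(x,y) = (y, x) into the expression and compare with the original.

Original: x - y
After applying T: (y) - (x) = -x + y

This differs from the original x - y (difference: -2x + 2y), so the expression is NOT invariant.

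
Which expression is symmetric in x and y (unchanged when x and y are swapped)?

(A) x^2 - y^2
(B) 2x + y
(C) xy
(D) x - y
C

A symmetric expression is unchanged when the variables are permuted; here the transformation to test is the swap (x, y) -> (y, x).
Substitute the transformed coordinates into each option and compare with the original:
(A) x^2 - y^2  ->  (y)^2 - (x)^2 = -x^2 + y^2   [differs from x^2 - y^2: not invariant]
(B) 2x + y  ->  2(y) + (x) = x + 2y   [differs from 2x + y: not invariant]
(C) xy  ->  (y)(x) = xy   [equals xy: invariant]
(D) x - y  ->  (y) - (x) = -x + y   [differs from x - y: not invariant]

Only option (C), xy, is unchanged by the transformation.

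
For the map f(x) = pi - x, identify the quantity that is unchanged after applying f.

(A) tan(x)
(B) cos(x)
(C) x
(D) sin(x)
D

For f(x) = pi - x:
sin(pi - x) = sin(x), so sine is invariant under this transformation.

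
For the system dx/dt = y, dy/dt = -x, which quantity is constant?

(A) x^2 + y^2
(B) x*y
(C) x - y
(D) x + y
A

A first integral I satisfies dI/dt = 0 along every solution. Differentiate each option and use the equation of motion:
(A) d/dt[x^2 + y^2] = 2x*dx/dt + 2y*dy/dt = 2x*y + 2y*(-x) = 0
(B) d/dt[x*y] = (dx/dt)y + x(dy/dt) = y^2 - x^2, not identically 0
(C) d/dt[x - y] = y - (-x) = x + y, not identically 0
(D) d/dt[x + y] = y + (-x) = y - x, not identically 0

Only (A) has zero time-derivative. So x^2 + y^2 (the squared radius; trajectories are circles) is the conserved quantity.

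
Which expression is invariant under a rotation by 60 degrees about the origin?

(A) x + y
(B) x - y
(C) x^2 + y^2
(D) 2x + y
C

A rotation by 60 degrees sends (x, y) to (x/2 - sqrt(3)y/2, sqrt(3)x/2 + y/2).
Substitute the transformed coordinates into each option and compare with the original:
(A) x + y  ->  (x/2 - sqrt(3)y/2) + (sqrt(3)x/2 + y/2) = x/2 + sqrt(3)x/2 - sqrt(3)y/2 + y/2   [differs from x + y: not invariant]
(B) x - y  ->  (x/2 - sqrt(3)y/2) - (sqrt(3)x/2 + y/2) = -sqrt(3)x/2 + x/2 - sqrt(3)y/2 - y/2   [differs from x - y: not invariant]
(C) x^2 + y^2  ->  (x/2 - sqrt(3)y/2)^2 + (sqrt(3)x/2 + y/2)^2 = x^2 + y^2   [equals x^2 + y^2: invariant]
(D) 2x + y  ->  2(x/2 - sqrt(3)y/2) + (sqrt(3)x/2 + y/2) = sqrt(3)x/2 + x - sqrt(3)y + y/2   [differs from 2x + y: not invariant]

Only option (C), x^2 + y^2, is unchanged by the transformation.
Geometrically, x^2 + y^2 is the squared distance from the origin, which every rotation about the origin preserves.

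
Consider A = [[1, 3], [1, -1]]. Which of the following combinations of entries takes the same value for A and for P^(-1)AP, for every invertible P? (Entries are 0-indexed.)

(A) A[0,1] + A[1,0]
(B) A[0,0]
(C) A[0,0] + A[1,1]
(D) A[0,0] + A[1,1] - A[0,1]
C

A[0,0] + A[1,1] is the trace of A. By the cyclic property of the trace, tr(P^(-1)AP) = tr(APP^(-1)) = tr(A), so it is the same for every matrix similar to A.

The other combinations are not similarity invariants. For example, take P = [[1, 1], [1, 2]] (det P = 1), so P^(-1) = [[2, -1], [-1, 1]] and
B = P^(-1)AP = [[8, 15], [-4, -8]].
Evaluating each option on A and on B:
(A) A[0,1] + A[1,0]: 4 for A, 11 for B -> changes
(B) A[0,0]: 1 for A, 8 for B -> changes
(C) A[0,0] + A[1,1]: 0 for A, 0 for B -> unchanged
(D) A[0,0] + A[1,1] - A[0,1]: -3 for A, -15 for B -> changes

Only (C) A[0,0] + A[1,1] = 0 survives (and it does so for every P, not just this one), so it is the invariant.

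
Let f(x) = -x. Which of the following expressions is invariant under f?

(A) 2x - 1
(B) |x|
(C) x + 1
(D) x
B

For f(x) = -x:
Applying f replaces x by -x. Since |-x| = |x|, the absolute value is unchanged by f, whereas x -> -x, 2x - 1 -> -2x - 1 and x + 1 -> -x + 1 all change.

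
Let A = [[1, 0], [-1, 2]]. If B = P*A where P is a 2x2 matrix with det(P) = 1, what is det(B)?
2

By the multiplicative property of determinants, det(B) = det(P*A) = det(P) * det(A) = det(A),
so the determinant is invariant under multiplication by any determinant-1 matrix; we just need det(A).

det(A) = (1)(2) - (0)(-1) = 2 - 0 = 2

Therefore det(B) = 1 * 2 = 2.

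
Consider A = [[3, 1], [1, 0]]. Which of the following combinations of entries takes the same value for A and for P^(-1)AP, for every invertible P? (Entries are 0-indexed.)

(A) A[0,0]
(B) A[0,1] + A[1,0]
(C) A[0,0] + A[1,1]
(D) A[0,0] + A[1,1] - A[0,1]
C

A[0,0] + A[1,1] is the trace of A. By the cyclic property of the trace, tr(P^(-1)AP) = tr(APP^(-1)) = tr(A), so it is the same for every matrix similar to A.

The other combinations are not similarity invariants. For example, take P = [[2, 1], [1, 1]] (det P = 1), so P^(-1) = [[1, -1], [-1, 2]] and
B = P^(-1)AP = [[5, 3], [-3, -2]].
Evaluating each option on A and on B:
(A) A[0,0]: 3 for A, 5 for B -> changes
(B) A[0,1] + A[1,0]: 2 for A, 0 for B -> changes
(C) A[0,0] + A[1,1]: 3 for A, 3 for B -> unchanged
(D) A[0,0] + A[1,1] - A[0,1]: 2 for A, 0 for B -> changes

Only (C) A[0,0] + A[1,1] = 3 survives (and it does so for every P, not just this one), so it is the invariant.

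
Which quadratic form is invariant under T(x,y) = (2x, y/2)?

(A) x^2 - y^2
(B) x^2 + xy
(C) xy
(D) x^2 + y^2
C

T multiplies x by 2 and divides y by 2.
Substitute the transformed coordinates into each option and compare with the original:
(A) x^2 - y^2  ->  (2x)^2 - (y/2)^2 = 4x^2 - y^2/4   [differs from x^2 - y^2: not invariant]
(B) x^2 + xy  ->  (2x)^2 + (2x)(y/2) = 4x^2 + xy   [differs from x^2 + xy: not invariant]
(C) xy  ->  (2x)(y/2) = xy   [equals xy: invariant]
(D) x^2 + y^2  ->  (2x)^2 + (y/2)^2 = 4x^2 + y^2/4   [differs from x^2 + y^2: not invariant]

Only option (C), xy, is unchanged by the transformation.
The factors 2 and 1/2 cancel only in the pure product xy.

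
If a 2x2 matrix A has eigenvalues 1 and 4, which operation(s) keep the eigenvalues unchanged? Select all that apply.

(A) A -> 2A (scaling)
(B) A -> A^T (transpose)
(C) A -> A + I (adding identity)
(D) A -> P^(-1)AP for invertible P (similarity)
B and D

Eigenvalues are preserved by:
1. Similarity transformations: A -> P^(-1)AP (same characteristic polynomial)
2. Transpose: A^T has the same eigenvalues as A

Eigenvalues are NOT preserved by:
- Adding identity: eigenvalues become 1+1, 4+1
- Scaling: eigenvalues become 2, 8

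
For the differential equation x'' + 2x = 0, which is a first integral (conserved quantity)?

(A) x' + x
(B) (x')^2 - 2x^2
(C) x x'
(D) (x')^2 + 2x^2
D

A first integral I satisfies dI/dt = 0 along every solution. Differentiate each option and use the equation of motion:
(A) d/dt[x' + x] = x'' + x' = -2x + x', not identically 0
(B) d/dt[(x')^2 - 2x^2] = 2x'x'' - 4x x' = -8x x', not identically 0
(C) d/dt[x x'] = (x')^2 + x x'' = (x')^2 - 2x^2, not identically 0
(D) d/dt[(x')^2 + 2x^2] = 2x'x'' + 4x x' = 2x'(-2x) + 4x x' = 0

Only (D) has zero time-derivative. So the energy-like quantity (x')^2 + 2x^2 is the first integral.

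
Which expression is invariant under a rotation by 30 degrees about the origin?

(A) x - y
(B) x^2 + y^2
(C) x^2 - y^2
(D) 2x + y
B

A rotation by 30 degrees sends (x, y) to (sqrt(3)x/2 - y/2, x/2 + sqrt(3)y/2).
Substitute the transformed coordinates into each option and compare with the original:
(A) x - y  ->  (sqrt(3)x/2 - y/2) - (x/2 + sqrt(3)y/2) = -x/2 + sqrt(3)x/2 - sqrt(3)y/2 - y/2   [differs from x - y: not invariant]
(B) x^2 + y^2  ->  (sqrt(3)x/2 - y/2)^2 + (x/2 + sqrt(3)y/2)^2 = x^2 + y^2   [equals x^2 + y^2: invariant]
(C) x^2 - y^2  ->  (sqrt(3)x/2 - y/2)^2 - (x/2 + sqrt(3)y/2)^2 = x^2/2 - sqrt(3)xy - y^2/2   [differs from x^2 - y^2: not invariant]
(D) 2x + y  ->  2(sqrt(3)x/2 - y/2) + (x/2 + sqrt(3)y/2) = x/2 + sqrt(3)x - y + sqrt(3)y/2   [differs from 2x + y: not invariant]

Only option (B), x^2 + y^2, is unchanged by the transformation.
Geometrically, x^2 + y^2 is the squared distance from the origin, which every rotation about the origin preserves.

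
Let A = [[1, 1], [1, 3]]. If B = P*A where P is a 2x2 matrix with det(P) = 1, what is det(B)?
2

By the multiplicative property of determinants, det(B) = det(P*A) = det(P) * det(A) = det(A),
so the determinant is invariant under multiplication by any determinant-1 matrix; we just need det(A).

det(A) = (1)(3) - (1)(1) = 3 - 1 = 2

Therefore det(B) = 1 * 2 = 2.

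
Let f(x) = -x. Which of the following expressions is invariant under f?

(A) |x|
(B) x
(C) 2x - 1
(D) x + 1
A

For f(x) = -x:
Applying f replaces x by -x. Since |-x| = |x|, the absolute value is unchanged by f, whereas x -> -x, 2x - 1 -> -2x - 1 and x + 1 -> -x + 1 all change.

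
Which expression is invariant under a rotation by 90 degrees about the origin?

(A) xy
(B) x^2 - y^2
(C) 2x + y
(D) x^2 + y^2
D

A rotation by 90 degrees sends (x, y) to (-y, x).
Substitute the transformed coordinates into each option and compare with the original:
(A) xy  ->  (-y)(x) = -xy   [differs from xy: not invariant]
(B) x^2 - y^2  ->  (-y)^2 - (x)^2 = -x^2 + y^2   [differs from x^2 - y^2: not invariant]
(C) 2x + y  ->  2(-y) + (x) = x - 2y   [differs from 2x + y: not invariant]
(D) x^2 + y^2  ->  (-y)^2 + (x)^2 = x^2 + y^2   [equals x^2 + y^2: invariant]

Only option (D), x^2 + y^2, is unchanged by the transformation.
Geometrically, x^2 + y^2 is the squared distance from the origin, which every rotation about the origin preserves.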